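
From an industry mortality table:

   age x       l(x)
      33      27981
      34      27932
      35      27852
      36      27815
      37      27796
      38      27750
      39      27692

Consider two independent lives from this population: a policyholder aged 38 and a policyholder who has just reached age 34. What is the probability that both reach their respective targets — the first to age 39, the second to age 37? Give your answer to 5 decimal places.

0.99305

p₁ = l(39)/l(38) = 27692/27750 = 0.997910; p₂ = l(37)/l(34) = 27796/27932 = 0.995131.
P(both) = p₁ × p₂ = 0.997910 × 0.995131 = 0.993051.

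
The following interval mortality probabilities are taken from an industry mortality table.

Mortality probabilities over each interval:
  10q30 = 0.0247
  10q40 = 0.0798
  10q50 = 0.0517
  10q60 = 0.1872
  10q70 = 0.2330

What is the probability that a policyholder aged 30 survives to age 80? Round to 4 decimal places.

50p30 = (1 − 0.0247) × (1 − 0.0798) × (1 − 0.0517) × (1 − 0.1872) × (1 − 0.2330).
= 0.9753 × 0.9202 × 0.9483 × 0.8128 × 0.7670 = 0.530573.

0.5306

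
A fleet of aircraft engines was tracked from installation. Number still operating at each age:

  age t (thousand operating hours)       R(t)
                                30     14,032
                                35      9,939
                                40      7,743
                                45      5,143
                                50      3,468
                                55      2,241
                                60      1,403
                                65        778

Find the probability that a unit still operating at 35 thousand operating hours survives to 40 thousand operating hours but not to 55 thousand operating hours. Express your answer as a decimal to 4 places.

This is the probability of reaching 40 but not 55, conditional on being operational at 35: (R(40) − R(55)) / R(35).
= (7,743 − 2,241) / 9,939 = 5,502 / 9,939 = 0.553577.

0.5536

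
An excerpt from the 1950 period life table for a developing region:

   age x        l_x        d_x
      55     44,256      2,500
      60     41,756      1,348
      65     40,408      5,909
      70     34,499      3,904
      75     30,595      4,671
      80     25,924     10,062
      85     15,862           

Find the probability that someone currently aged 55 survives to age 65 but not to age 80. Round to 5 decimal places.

We want 10|15q55 = (l_65 − l_80)/l_55.
This is the probability of reaching 65 but not 80, conditional on being alive at 55: (l_65 − l_80) / l_55.
= (40,408 − 25,924) / 44,256 = 14,484 / 44,256 = 0.327278.

0.32728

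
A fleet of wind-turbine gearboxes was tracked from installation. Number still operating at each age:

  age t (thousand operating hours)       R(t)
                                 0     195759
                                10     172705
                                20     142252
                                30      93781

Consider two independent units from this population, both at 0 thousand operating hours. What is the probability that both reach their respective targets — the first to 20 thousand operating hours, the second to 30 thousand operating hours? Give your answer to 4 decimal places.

0.3481

p₁ = R(20)/R(0) = 142252/195759 = 0.726669; p₂ = R(30)/R(0) = 93781/195759 = 0.479064.
P(both) = p₁ × p₂ = 0.726669 × 0.479064 = 0.348121.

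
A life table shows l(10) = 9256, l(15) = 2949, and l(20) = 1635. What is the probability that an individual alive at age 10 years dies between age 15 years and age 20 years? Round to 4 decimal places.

This is the probability of reaching 15 but not 20, conditional on being alive at 10: (l(15) − l(20)) / l(10).
= (2949 − 1635) / 9256 = 1314 / 9256 = 0.141962.

0.1420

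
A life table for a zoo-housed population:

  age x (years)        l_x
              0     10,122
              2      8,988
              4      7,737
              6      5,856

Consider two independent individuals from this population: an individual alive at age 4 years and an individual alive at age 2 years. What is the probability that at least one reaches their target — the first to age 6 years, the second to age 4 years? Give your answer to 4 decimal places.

0.9662

p₁ = l_6/l_4 = 5,856/7,737 = 0.756883; p₂ = l_4/l_2 = 7,737/8,988 = 0.860814.
P(at least one) = 1 − (1−p₁)(1−p₂) = 1 − 0.243117 × 0.139186 = 0.966162.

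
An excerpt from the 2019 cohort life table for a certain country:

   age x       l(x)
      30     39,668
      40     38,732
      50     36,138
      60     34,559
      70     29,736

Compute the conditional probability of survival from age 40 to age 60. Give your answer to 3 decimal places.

The conditional survival probability is l(60)/l(40) = 34,559/38,732 = 0.892260.

0.892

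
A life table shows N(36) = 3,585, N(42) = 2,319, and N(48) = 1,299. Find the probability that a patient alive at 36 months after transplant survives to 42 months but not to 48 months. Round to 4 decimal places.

This is the probability of reaching 42 but not 48, conditional on being alive at 36: (N(42) − N(48)) / N(36).
= (2,319 − 1,299) / 3,585 = 1,020 / 3,585 = 0.284519.

0.2845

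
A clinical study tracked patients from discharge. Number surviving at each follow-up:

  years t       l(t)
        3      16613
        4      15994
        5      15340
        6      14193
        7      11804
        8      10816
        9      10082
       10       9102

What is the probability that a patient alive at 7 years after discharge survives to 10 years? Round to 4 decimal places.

The conditional survival probability is l(10)/l(7) = 9102/11804 = 0.771095.

0.7711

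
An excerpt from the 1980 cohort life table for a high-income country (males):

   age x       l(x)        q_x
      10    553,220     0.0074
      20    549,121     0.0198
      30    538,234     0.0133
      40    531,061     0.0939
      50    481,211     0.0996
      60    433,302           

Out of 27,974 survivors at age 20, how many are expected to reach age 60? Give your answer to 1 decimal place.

22073.8

The relevant probability is 433,302/549,121 = 0.789083.
Expected number = 27,974 × 0.789083 = 22073.8.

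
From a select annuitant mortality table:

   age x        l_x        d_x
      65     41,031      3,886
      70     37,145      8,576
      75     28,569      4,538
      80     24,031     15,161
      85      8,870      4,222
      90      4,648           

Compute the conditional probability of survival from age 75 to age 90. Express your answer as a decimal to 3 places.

The conditional survival probability is l_90/l_75 = 4,648/28,569 = 0.162694.

0.163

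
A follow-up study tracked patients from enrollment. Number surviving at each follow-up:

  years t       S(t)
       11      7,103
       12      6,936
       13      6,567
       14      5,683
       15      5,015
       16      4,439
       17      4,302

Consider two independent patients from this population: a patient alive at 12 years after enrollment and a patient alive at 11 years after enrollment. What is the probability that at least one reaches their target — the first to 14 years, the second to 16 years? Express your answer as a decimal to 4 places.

p₁ = S(14)/S(12) = 5,683/6,936 = 0.819348; p₂ = S(16)/S(11) = 4,439/7,103 = 0.624947.
P(at least one) = 1 − (1−p₁)(1−p₂) = 1 − 0.180652 × 0.375053 = 0.932246.

0.9322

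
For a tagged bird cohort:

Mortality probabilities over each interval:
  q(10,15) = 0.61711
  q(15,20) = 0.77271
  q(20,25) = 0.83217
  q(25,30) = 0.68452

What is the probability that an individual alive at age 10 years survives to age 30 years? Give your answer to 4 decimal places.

0.0046

Chaining the interval survival probabilities: (1 − 0.61711) × (1 − 0.77271) × (1 − 0.83217) × (1 − 0.68452).
= 0.38289 × 0.22729 × 0.16783 × 0.31548 = 0.004608.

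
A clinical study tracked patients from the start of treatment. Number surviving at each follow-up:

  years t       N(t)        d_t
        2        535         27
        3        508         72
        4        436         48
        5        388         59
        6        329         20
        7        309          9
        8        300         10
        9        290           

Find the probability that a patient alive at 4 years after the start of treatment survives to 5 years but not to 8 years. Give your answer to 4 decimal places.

0.2018

This is the probability of reaching 5 but not 8, conditional on being alive at 4: (N(5) − N(8)) / N(4).
= (388 − 300) / 436 = 88 / 436 = 0.201835.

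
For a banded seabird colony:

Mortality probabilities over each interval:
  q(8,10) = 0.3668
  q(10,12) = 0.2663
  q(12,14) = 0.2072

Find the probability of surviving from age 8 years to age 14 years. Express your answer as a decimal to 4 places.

P(survive 8→14) = (1 − 0.3668) × (1 − 0.2663) × (1 − 0.2072).
= 0.6332 × 0.7337 × 0.7928 = 0.368318.

0.3683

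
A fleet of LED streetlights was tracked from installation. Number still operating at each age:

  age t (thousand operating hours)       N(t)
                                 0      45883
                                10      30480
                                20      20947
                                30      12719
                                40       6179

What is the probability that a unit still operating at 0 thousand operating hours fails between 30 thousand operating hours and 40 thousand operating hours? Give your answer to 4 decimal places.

0.1425

This is the probability of reaching 30 but not 40, conditional on being operational at 0: (N(30) − N(40)) / N(0).
= (12719 − 6179) / 45883 = 6540 / 45883 = 0.142536.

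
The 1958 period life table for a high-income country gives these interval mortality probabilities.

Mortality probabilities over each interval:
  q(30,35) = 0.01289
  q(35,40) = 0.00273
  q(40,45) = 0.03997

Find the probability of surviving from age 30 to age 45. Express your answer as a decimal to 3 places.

P(survive 30→45) = (1 − 0.01289) × (1 − 0.00273) × (1 − 0.03997).
= 0.98711 × 0.99727 × 0.96003 = 0.945068.

0.945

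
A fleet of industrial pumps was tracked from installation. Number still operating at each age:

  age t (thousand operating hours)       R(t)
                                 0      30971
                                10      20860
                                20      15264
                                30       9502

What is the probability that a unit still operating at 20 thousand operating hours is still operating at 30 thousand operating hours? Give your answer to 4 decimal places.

The conditional survival probability is R(30)/R(20) = 9502/15264 = 0.622510.

0.6225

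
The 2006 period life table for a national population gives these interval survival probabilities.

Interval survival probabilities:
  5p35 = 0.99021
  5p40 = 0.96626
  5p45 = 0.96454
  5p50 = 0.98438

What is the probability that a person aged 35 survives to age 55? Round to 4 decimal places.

0.9085

20p35 = 0.99021 × 0.96626 × 0.96454 × 0.98438.
= 0.908457.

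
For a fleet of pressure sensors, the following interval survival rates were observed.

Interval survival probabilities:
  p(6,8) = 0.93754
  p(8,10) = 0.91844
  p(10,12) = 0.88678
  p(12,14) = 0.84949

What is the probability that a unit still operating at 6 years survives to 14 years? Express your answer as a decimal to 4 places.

Survival from 6 to 14 is the product of surviving each interval: 0.93754 × 0.91844 × 0.88678 × 0.84949.
= 0.648656.

0.6487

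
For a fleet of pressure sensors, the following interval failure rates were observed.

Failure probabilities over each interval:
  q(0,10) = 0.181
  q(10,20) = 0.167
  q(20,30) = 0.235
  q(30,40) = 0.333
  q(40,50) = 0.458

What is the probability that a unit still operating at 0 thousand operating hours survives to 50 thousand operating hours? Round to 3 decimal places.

Survival from 0 to 50 is the product of surviving each interval: (1 − 0.181) × (1 − 0.167) × (1 − 0.235) × (1 − 0.333) × (1 − 0.458).
= 0.819 × 0.833 × 0.765 × 0.667 × 0.542 = 0.188675.

0.189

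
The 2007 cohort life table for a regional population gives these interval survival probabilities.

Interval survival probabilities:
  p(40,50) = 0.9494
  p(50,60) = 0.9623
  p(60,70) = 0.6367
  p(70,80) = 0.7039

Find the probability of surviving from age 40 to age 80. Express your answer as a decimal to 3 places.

Survival from 40 to 80 is the product of surviving each interval: 0.9494 × 0.9623 × 0.6367 × 0.7039.
= 0.409454.

0.409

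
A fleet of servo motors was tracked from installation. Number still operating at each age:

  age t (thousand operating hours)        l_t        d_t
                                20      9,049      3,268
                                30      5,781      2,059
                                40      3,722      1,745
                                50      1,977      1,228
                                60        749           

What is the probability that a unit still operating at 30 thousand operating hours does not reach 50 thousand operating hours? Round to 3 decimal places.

P(fail before 50 | operational at 30) = 1 − l_50/l_30 = 1 − 1,977/5,781 = (3,804)/5,781 = 0.658018.

0.658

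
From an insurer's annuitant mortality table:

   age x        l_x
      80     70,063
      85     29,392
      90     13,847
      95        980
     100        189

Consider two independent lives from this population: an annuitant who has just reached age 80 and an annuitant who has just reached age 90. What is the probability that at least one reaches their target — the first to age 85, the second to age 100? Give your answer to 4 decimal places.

p₁ = l_85/l_80 = 29,392/70,063 = 0.419508; p₂ = l_100/l_90 = 189/13,847 = 0.013649.
P(at least one) = 1 − (1−p₁)(1−p₂) = 1 − 0.580492 × 0.986351 = 0.427431.

0.4274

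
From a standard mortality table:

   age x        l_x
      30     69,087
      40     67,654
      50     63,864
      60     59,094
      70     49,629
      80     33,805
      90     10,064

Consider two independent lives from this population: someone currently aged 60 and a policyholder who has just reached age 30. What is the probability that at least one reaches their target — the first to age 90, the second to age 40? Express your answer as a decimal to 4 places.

0.9828

p₁ = l_90/l_60 = 10,064/59,094 = 0.170305; p₂ = l_40/l_30 = 67,654/69,087 = 0.979258.
P(at least one) = 1 − (1−p₁)(1−p₂) = 1 − 0.829695 × 0.020742 = 0.982790.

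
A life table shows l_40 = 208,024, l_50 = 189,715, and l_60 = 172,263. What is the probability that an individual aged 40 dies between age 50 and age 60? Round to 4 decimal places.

0.0839

We want 10|10q40 = (l_50 − l_60)/l_40.
This is the probability of reaching 50 but not 60, conditional on being alive at 40: (l_50 − l_60) / l_40.
= (189,715 − 172,263) / 208,024 = 17,452 / 208,024 = 0.083894.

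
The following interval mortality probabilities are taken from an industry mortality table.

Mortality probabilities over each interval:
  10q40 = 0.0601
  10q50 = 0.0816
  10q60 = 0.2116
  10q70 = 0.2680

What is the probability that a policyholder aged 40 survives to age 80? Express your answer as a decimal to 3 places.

Chaining the interval survival probabilities: (1 − 0.0601) × (1 − 0.0816) × (1 − 0.2116) × (1 − 0.2680).
= 0.9399 × 0.9184 × 0.7884 × 0.7320 = 0.498163.

0.498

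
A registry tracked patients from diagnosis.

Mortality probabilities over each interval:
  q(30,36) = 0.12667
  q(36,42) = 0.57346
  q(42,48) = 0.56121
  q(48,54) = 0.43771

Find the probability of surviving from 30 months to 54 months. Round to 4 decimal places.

Survival from 30 to 54 is the product of surviving each interval: (1 − 0.12667) × (1 − 0.57346) × (1 − 0.56121) × (1 − 0.43771).
= 0.87333 × 0.42654 × 0.43879 × 0.56229 = 0.091908.

0.0919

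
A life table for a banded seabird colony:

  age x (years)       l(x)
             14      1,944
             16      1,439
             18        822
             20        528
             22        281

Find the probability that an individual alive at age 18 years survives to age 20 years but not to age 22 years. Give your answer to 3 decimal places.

0.300

This is the probability of reaching 20 but not 22, conditional on being alive at 18: (l(20) − l(22)) / l(18).
= (528 − 281) / 822 = 247 / 822 = 0.300487.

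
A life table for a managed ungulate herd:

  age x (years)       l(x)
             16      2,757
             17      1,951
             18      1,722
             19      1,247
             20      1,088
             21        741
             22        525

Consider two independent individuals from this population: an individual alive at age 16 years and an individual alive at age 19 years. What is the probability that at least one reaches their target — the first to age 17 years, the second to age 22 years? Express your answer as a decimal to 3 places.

0.831

p₁ = l(17)/l(16) = 1,951/2,757 = 0.707653; p₂ = l(22)/l(19) = 525/1,247 = 0.421010.
P(at least one) = 1 − (1−p₁)(1−p₂) = 1 − 0.292347 × 0.578990 = 0.830734.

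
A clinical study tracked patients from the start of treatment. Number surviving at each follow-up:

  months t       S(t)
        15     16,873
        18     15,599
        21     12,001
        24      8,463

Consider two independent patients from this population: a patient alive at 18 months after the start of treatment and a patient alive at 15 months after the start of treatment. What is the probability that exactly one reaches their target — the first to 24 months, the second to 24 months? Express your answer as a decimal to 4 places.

p₁ = S(24)/S(18) = 8,463/15,599 = 0.542535; p₂ = S(24)/S(15) = 8,463/16,873 = 0.501571.
P(exactly one) = p₁(1−p₂) + (1−p₁)p₂ = 0.270415 + 0.229451 = 0.499866.

0.4999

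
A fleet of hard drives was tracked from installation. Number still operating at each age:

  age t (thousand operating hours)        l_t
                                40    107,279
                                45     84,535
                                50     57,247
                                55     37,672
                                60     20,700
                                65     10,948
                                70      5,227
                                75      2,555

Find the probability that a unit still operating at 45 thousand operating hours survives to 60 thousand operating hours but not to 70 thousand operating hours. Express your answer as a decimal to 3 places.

0.183

This is the probability of reaching 60 but not 70, conditional on being operational at 45: (l_60 − l_70) / l_45.
= (20,700 − 5,227) / 84,535 = 15,473 / 84,535 = 0.183037.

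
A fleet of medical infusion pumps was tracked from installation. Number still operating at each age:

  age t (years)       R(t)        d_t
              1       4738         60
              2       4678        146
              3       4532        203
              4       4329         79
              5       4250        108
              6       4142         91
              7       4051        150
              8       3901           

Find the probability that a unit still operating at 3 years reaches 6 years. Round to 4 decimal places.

The conditional survival probability is R(6)/R(3) = 4142/4532 = 0.913945.

0.9139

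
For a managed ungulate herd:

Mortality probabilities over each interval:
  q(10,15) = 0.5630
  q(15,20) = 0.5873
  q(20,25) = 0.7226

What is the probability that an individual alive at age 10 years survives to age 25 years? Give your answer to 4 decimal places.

0.0500

The overall survival probability is (1 − 0.5630) × (1 − 0.5873) × (1 − 0.7226).
= 0.4370 × 0.4127 × 0.2774 = 0.050029.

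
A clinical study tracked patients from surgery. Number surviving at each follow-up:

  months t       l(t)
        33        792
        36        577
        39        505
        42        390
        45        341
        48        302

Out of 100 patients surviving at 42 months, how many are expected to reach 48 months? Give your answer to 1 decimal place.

The relevant probability is 302/390 = 0.774359.
Expected number = 100 × 0.774359 = 77.4.

77.4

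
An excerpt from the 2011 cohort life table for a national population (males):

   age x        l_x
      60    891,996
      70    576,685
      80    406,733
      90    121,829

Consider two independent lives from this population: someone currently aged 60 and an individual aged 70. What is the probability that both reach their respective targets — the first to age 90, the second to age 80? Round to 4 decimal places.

0.0963

p₁ = l_90/l_60 = 121,829/891,996 = 0.136580; p₂ = l_80/l_70 = 406,733/576,685 = 0.705295.
P(both) = p₁ × p₂ = 0.136580 × 0.705295 = 0.096329.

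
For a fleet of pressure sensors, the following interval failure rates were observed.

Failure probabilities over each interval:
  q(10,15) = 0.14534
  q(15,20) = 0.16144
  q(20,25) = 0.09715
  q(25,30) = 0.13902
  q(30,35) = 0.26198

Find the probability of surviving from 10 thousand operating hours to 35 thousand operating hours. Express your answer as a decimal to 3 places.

P(survive 10→35) = (1 − 0.14534) × (1 − 0.16144) × (1 − 0.09715) × (1 − 0.13902) × (1 − 0.26198).
= 0.85466 × 0.83856 × 0.90285 × 0.86098 × 0.73802 = 0.411154.

0.411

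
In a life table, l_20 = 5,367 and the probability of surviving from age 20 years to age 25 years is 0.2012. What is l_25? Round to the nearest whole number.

1080

l_25 = l_20 × p = 5,367 × 0.2012 = 1080.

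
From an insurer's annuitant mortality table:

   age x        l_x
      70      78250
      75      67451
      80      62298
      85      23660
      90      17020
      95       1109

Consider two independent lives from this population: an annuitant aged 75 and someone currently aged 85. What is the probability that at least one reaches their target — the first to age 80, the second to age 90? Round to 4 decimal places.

0.9786

p₁ = l_80/l_75 = 62298/67451 = 0.923604; p₂ = l_90/l_85 = 17020/23660 = 0.719358.
P(at least one) = 1 − (1−p₁)(1−p₂) = 1 − 0.076396 × 0.280642 = 0.978560.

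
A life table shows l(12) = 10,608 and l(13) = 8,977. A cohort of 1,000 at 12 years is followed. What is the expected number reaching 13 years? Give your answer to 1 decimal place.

The relevant probability is 8,977/10,608 = 0.846248.
Expected number = 1,000 × 0.846248 = 846.2.

846.2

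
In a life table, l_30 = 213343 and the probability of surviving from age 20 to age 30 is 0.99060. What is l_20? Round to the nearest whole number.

l_20 = l_30 / p = 213343 / 0.99060 = 215367.

215367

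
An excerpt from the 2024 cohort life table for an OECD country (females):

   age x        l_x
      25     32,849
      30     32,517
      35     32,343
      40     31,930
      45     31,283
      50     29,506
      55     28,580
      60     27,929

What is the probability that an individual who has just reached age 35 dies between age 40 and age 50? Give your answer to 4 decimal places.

We want 5|10q35 = (l_40 − l_50)/l_35.
This is the probability of reaching 40 but not 50, conditional on being alive at 35: (l_40 − l_50) / l_35.
= (31,930 − 29,506) / 32,343 = 2,424 / 32,343 = 0.074947.

0.0749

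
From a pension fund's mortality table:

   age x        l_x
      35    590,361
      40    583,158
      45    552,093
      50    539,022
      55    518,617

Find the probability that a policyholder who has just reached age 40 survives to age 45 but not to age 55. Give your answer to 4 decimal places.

0.0574

This is the probability of reaching 45 but not 55, conditional on being alive at 40: (l_45 − l_55) / l_40.
= (552,093 − 518,617) / 583,158 = 33,476 / 583,158 = 0.057405.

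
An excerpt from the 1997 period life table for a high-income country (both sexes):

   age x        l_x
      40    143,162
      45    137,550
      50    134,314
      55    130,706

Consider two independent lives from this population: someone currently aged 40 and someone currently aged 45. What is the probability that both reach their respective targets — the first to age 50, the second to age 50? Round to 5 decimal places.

p₁ = l_50/l_40 = 134,314/143,162 = 0.938196; p₂ = l_50/l_45 = 134,314/137,550 = 0.976474.
P(both) = p₁ × p₂ = 0.938196 × 0.976474 = 0.916124.

0.91612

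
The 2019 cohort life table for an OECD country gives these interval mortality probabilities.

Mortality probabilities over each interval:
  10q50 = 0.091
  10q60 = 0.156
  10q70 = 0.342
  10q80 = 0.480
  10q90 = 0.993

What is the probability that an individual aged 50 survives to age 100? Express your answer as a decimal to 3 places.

50p50 = (1 − 0.091) × (1 − 0.156) × (1 − 0.342) × (1 − 0.480) × (1 − 0.993).
= 0.909 × 0.844 × 0.658 × 0.520 × 0.007 = 0.001838.

0.002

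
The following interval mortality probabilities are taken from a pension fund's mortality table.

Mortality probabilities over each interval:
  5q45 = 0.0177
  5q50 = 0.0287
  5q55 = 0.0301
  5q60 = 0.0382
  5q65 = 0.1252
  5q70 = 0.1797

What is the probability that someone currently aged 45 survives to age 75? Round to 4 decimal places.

Chaining the interval survival probabilities: (1 − 0.0177) × (1 − 0.0287) × (1 − 0.0301) × (1 − 0.0382) × (1 − 0.1252) × (1 − 0.1797).
= 0.9823 × 0.9713 × 0.9699 × 0.9618 × 0.8748 × 0.8203 = 0.638691.

0.6387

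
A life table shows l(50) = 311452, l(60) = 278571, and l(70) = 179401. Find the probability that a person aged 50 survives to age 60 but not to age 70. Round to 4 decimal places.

This is the probability of reaching 60 but not 70, conditional on being alive at 50: (l(60) − l(70)) / l(50).
= (278571 − 179401) / 311452 = 99170 / 311452 = 0.318412.

0.3184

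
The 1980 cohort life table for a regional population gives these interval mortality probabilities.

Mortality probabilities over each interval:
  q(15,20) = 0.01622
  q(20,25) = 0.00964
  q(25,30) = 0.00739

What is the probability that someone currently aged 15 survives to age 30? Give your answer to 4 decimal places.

0.9671

The overall survival probability is (1 − 0.01622) × (1 − 0.00964) × (1 − 0.00739).
= 0.98378 × 0.99036 × 0.99261 = 0.967096.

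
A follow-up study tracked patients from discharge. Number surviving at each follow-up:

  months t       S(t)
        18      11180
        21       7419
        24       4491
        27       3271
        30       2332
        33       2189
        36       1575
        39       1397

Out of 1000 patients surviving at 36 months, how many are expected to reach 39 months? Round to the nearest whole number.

The relevant probability is 1397/1575 = 0.886984.
Expected number = 1000 × 0.886984 = 887.

887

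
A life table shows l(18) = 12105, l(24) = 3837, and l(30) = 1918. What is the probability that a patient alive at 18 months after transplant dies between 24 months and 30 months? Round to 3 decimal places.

0.159

This is the probability of reaching 24 but not 30, conditional on being alive at 18: (l(24) − l(30)) / l(18).
= (3837 − 1918) / 12105 = 1919 / 12105 = 0.158530.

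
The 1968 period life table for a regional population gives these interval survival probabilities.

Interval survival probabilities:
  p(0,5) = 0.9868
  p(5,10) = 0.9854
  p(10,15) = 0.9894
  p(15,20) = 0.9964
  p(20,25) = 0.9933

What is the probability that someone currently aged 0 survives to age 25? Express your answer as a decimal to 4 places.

The overall survival probability is 0.9868 × 0.9854 × 0.9894 × 0.9964 × 0.9933.
= 0.952199.

0.9522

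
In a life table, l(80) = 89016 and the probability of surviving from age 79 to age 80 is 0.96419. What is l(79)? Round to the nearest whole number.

92322

l(79) = l(80) / p = 89016 / 0.96419 = 92322.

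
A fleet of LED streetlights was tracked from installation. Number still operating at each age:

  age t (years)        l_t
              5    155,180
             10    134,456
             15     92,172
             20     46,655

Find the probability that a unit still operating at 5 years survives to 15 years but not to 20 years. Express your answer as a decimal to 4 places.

This is the probability of reaching 15 but not 20, conditional on being operational at 5: (l_15 − l_20) / l_5.
= (92,172 − 46,655) / 155,180 = 45,517 / 155,180 = 0.293317.

0.2933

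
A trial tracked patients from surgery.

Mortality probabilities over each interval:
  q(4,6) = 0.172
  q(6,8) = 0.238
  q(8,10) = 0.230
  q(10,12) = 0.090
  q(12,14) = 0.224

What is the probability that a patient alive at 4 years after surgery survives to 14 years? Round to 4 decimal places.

The overall survival probability is (1 − 0.172) × (1 − 0.238) × (1 − 0.230) × (1 − 0.090) × (1 − 0.224).
= 0.828 × 0.762 × 0.770 × 0.910 × 0.776 = 0.343067.

0.3431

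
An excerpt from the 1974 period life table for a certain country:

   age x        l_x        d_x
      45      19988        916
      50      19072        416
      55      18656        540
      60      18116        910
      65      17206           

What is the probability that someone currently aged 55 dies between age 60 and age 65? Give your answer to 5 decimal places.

This is the probability of reaching 60 but not 65, conditional on being alive at 55: (l_60 − l_65) / l_55.
= (18116 − 17206) / 18656 = 910 / 18656 = 0.048778.

0.04878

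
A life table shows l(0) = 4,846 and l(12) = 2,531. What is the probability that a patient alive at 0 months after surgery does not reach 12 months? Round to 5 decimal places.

P(die before 12 | alive at 0) = 1 − l(12)/l(0) = 1 − 2,531/4,846 = (2,315)/4,846 = 0.477714.

0.47771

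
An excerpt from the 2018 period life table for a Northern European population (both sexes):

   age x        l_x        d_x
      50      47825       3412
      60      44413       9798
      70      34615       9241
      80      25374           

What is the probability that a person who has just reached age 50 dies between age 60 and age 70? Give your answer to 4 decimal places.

0.2049

This is the probability of reaching 60 but not 70, conditional on being alive at 50: (l_60 − l_70) / l_50.
= (44413 − 34615) / 47825 = 9798 / 47825 = 0.204872.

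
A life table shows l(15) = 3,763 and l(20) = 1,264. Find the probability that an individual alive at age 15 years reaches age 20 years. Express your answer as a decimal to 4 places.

0.3359

The conditional survival probability is l(20)/l(15) = 1,264/3,763 = 0.335902.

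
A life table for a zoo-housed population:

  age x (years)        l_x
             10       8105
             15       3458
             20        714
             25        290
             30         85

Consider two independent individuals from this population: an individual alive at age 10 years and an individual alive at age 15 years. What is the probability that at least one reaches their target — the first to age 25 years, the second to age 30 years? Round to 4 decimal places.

0.0595

p₁ = l_25/l_10 = 290/8105 = 0.035780; p₂ = l_30/l_15 = 85/3458 = 0.024581.
P(at least one) = 1 − (1−p₁)(1−p₂) = 1 − 0.964220 × 0.975419 = 0.059481.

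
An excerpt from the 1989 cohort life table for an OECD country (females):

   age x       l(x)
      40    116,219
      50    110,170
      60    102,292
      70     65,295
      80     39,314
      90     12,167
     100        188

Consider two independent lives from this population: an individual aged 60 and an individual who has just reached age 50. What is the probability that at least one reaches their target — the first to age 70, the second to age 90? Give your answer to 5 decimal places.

p₁ = l(70)/l(60) = 65,295/102,292 = 0.638320; p₂ = l(90)/l(50) = 12,167/110,170 = 0.110438.
P(at least one) = 1 − (1−p₁)(1−p₂) = 1 − 0.361680 × 0.889562 = 0.678263.

0.67826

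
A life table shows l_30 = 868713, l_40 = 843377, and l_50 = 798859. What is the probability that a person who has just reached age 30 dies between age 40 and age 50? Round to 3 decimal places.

0.051

We want 10|10q30 = (l_40 − l_50)/l_30.
This is the probability of reaching 40 but not 50, conditional on being alive at 30: (l_40 − l_50) / l_30.
= (843377 − 798859) / 868713 = 44518 / 868713 = 0.051246.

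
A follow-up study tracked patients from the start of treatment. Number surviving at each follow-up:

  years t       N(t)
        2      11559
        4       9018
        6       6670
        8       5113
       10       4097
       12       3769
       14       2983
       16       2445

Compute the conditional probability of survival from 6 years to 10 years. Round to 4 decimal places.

The conditional survival probability is N(10)/N(6) = 4097/6670 = 0.614243.

0.6142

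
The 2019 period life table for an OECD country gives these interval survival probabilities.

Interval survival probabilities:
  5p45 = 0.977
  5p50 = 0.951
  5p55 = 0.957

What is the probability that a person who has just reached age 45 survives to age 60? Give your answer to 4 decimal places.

Chaining the interval survival probabilities: 0.977 × 0.951 × 0.957.
= 0.889175.

0.8892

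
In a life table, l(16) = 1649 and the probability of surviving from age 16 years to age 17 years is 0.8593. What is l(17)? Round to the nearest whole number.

l(17) = l(16) × p = 1649 × 0.8593 = 1417.

1417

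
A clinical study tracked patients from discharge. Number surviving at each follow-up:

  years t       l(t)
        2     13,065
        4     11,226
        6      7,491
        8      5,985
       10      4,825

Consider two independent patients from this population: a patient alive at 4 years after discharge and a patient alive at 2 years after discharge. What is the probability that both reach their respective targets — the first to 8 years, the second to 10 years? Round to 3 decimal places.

0.197

p₁ = l(8)/l(4) = 5,985/11,226 = 0.533137; p₂ = l(10)/l(2) = 4,825/13,065 = 0.369307.
P(both) = p₁ × p₂ = 0.533137 × 0.369307 = 0.196891.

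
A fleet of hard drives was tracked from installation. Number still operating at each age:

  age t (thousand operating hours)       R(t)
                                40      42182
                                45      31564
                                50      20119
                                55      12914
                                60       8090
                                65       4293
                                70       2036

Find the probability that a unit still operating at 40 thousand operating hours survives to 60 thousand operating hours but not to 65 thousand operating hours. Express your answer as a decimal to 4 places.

0.0900

This is the probability of reaching 60 but not 65, conditional on being operational at 40: (R(60) − R(65)) / R(40).
= (8090 − 4293) / 42182 = 3797 / 42182 = 0.090015.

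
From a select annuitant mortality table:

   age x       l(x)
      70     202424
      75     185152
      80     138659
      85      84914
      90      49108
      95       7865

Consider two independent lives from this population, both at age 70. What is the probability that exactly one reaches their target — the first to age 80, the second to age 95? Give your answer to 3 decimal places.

0.671

p₁ = l(80)/l(70) = 138659/202424 = 0.684993; p₂ = l(95)/l(70) = 7865/202424 = 0.038854.
P(exactly one) = p₁(1−p₂) + (1−p₁)p₂ = 0.658378 + 0.012239 = 0.670618.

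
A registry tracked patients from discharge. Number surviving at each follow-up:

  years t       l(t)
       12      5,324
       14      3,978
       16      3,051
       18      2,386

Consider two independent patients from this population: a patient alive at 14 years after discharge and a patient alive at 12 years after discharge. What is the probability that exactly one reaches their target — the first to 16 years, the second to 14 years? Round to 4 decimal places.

0.3680

p₁ = l(16)/l(14) = 3,051/3,978 = 0.766968; p₂ = l(14)/l(12) = 3,978/5,324 = 0.747183.
P(exactly one) = p₁(1−p₂) + (1−p₁)p₂ = 0.193903 + 0.174118 = 0.368020.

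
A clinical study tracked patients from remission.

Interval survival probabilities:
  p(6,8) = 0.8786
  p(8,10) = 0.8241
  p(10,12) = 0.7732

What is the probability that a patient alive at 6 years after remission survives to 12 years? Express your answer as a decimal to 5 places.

The overall survival probability is 0.8786 × 0.8241 × 0.7732.
= 0.559839.

0.55984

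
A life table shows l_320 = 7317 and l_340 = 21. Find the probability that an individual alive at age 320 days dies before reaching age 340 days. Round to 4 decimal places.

0.9971

P(die before 340 | alive at 320) = 1 − l_340/l_320 = 1 − 21/7317 = (7296)/7317 = 0.997130.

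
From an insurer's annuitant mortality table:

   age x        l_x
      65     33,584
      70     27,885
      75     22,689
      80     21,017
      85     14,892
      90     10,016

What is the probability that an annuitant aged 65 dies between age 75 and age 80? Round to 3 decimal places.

We want 10|5q65 = (l_75 − l_80)/l_65.
This is the probability of reaching 75 but not 80, conditional on being alive at 65: (l_75 − l_80) / l_65.
= (22,689 − 21,017) / 33,584 = 1,672 / 33,584 = 0.049786.

0.050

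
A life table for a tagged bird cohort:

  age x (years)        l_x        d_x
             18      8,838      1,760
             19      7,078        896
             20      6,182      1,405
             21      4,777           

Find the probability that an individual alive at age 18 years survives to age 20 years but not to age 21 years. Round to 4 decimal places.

This is the probability of reaching 20 but not 21, conditional on being alive at 18: (l_20 − l_21) / l_18.
= (6,182 − 4,777) / 8,838 = 1,405 / 8,838 = 0.158973.

0.1590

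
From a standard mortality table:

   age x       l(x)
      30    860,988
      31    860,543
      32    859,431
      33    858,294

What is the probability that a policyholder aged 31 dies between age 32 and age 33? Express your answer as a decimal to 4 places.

0.0013

This is the probability of reaching 32 but not 33, conditional on being alive at 31: (l(32) − l(33)) / l(31).
= (859,431 − 858,294) / 860,543 = 1,137 / 860,543 = 0.001321.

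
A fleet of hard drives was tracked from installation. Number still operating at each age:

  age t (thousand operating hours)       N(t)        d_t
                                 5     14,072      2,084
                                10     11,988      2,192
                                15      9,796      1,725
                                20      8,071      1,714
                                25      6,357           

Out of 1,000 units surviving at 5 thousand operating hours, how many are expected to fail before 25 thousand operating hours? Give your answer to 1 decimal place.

548.3

The relevant probability is 1 − 6,357/14,072 = 0.548252.
Expected number = 1,000 × 0.548252 = 548.3.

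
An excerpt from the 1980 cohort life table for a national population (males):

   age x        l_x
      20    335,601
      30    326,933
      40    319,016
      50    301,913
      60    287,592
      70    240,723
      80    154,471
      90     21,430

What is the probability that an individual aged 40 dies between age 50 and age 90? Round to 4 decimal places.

We want 10|40q40 = (l_50 − l_90)/l_40.
This is the probability of reaching 50 but not 90, conditional on being alive at 40: (l_50 − l_90) / l_40.
= (301,913 − 21,430) / 319,016 = 280,483 / 319,016 = 0.879213.

0.8792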